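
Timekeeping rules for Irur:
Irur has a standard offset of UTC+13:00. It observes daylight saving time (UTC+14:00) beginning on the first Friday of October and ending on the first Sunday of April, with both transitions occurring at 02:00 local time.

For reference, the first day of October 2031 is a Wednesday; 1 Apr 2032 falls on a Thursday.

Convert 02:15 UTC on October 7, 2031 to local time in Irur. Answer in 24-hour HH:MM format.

16:15

1 October 2031 is a Wednesday, so the first Friday is October 3.
1 April 2032 is a Thursday, so the first Sunday is April 4.
At the standard offset (UTC+13:00), 02:15 UTC + 13h = 15:15 Irur standard time.
The standard-time date in Irur, October 7, 2031, falls between 3 October 2031 and 4 April 2032, so daylight saving is in effect and Irur is at UTC+14:00.
02:15 UTC + 14h = 16:15 local.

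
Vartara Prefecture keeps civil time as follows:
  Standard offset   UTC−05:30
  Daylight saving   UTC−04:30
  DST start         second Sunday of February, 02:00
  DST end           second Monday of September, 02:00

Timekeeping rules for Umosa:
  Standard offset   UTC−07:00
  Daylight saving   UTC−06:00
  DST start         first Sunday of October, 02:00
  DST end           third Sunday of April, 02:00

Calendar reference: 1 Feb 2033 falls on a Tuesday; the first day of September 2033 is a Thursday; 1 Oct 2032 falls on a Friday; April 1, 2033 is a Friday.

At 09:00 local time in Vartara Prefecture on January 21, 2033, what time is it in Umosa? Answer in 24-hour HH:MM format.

08:30

1 February 2033 is a Tuesday, so the first Sunday is February 6 and the second is February 13.
1 September 2033 is a Thursday, so the first Monday is September 5 and the second is September 12.
January 21, 2033 does not fall between 13 February and 12 September, so daylight saving is not in effect and Vartara Prefecture is at UTC−05:30.
09:00 Vartara Prefecture + 5h30m = 14:30 UTC.
1 October 2032 is a Friday, so the first Sunday is October 3.
1 April 2033 is a Friday, so the first Sunday is April 3 and the third is April 17.
At the standard offset (UTC−07:00), 14:30 UTC − 7h = 07:30 Umosa standard time.
The standard-time date in Umosa, January 21, 2033, falls between 3 October 2032 and 17 April 2033, so daylight saving is in effect and Umosa is at UTC−06:00.
14:30 UTC − 6h = 08:30 Umosa.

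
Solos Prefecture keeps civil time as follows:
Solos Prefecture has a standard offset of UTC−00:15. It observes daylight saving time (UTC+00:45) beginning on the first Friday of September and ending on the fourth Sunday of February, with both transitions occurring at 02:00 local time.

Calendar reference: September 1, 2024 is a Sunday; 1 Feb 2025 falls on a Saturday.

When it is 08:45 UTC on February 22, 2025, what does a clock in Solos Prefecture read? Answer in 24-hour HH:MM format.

1 September 2024 is a Sunday, so the first Friday is September 6.
1 February 2025 is a Saturday, so the first Sunday is February 2 and the fourth is February 23.
At the standard offset (UTC−00:15), 08:45 UTC − 0h15m = 08:30 Solos Prefecture standard time.
The standard-time date in Solos Prefecture, February 22, 2025, lies within the daylight-saving period (6 September 2024 – 23 February 2025), so Solos Prefecture is on daylight time, UTC+00:45.
08:45 UTC + 0h45m = 09:30 local.

09:30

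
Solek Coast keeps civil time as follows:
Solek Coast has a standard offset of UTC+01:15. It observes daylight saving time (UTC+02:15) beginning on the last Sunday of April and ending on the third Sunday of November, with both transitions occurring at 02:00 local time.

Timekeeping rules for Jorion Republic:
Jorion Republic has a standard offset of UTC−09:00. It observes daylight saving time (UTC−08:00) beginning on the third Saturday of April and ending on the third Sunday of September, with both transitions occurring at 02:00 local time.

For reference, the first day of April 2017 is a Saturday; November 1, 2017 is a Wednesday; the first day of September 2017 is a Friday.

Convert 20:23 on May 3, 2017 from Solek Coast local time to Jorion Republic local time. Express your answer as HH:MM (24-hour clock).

1 April 2017 is a Saturday, so Sundays fall on 2, 9, 16, 23, 30; the last is April 30.
1 November 2017 is a Wednesday, so the first Sunday is November 5 and the third is November 19.
May 3, 2017 falls between 30 April and 19 November, so daylight saving is in effect and Solek Coast is at UTC+02:15.
20:23 Solek Coast − 2h15m = 18:08 UTC.
1 April 2017 is a Saturday, so the first Saturday is April 1 and the third is April 15.
1 September 2017 is a Friday, so the first Sunday is September 3 and the third is September 17.
At the standard offset (UTC−09:00), 18:08 UTC − 9h = 09:08 Jorion Republic standard time.
The standard-time date in Jorion Republic, May 3, 2017, falls between 15 April and 17 September, so daylight saving is in effect and Jorion Republic is at UTC−08:00.
18:08 UTC − 8h = 10:08 Jorion Republic.

10:08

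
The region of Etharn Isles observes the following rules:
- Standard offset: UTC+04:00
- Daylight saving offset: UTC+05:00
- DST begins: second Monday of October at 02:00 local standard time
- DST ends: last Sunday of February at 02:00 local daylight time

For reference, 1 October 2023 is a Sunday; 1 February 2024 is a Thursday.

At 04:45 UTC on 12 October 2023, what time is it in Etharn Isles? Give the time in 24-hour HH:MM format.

1 October 2023 is a Sunday, so the first Monday is October 2 and the second is October 9.
1 February 2024 is a Thursday, so Sundays fall on 4, 11, 18, 25; the last is February 25.
At the standard offset (UTC+04:00), 04:45 UTC + 4h = 08:45 Etharn Isles standard time.
Daylight saving runs 9 October 2023 – 25 February 2024; the standard-time date in Etharn Isles, 12 October 2023, is inside that window, so Etharn Isles is at UTC+05:00.
04:45 UTC + 5h = 09:45 local.

09:45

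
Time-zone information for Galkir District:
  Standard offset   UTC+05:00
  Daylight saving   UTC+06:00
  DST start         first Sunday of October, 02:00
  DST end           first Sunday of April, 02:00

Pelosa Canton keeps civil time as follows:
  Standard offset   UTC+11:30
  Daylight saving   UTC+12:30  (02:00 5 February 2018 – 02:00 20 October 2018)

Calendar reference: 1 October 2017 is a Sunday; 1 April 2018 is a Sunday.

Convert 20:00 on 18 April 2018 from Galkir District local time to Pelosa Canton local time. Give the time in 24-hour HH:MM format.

03:30

1 October 2017 is a Sunday, so the first Sunday is October 1.
1 April 2018 is a Sunday, so the first Sunday is April 1.
18 April 2018 is outside the daylight-saving period (1 October 2017 – 1 April 2018), so Galkir District is on standard time, UTC+05:00.
20:00 Galkir District − 5h = 15:00 UTC.
At the standard offset (UTC+11:30), 15:00 UTC + 11h30m = 02:30 Pelosa Canton standard time (rolling into the next day, 19 April 2018).
Daylight saving runs 5 February – 20 October; the standard-time date in Pelosa Canton, 19 April 2018, is inside that window, so Pelosa Canton is at UTC+12:30.
15:00 UTC + 12h30m = 03:30 Pelosa Canton (rolling into the next day, 19 April 2018).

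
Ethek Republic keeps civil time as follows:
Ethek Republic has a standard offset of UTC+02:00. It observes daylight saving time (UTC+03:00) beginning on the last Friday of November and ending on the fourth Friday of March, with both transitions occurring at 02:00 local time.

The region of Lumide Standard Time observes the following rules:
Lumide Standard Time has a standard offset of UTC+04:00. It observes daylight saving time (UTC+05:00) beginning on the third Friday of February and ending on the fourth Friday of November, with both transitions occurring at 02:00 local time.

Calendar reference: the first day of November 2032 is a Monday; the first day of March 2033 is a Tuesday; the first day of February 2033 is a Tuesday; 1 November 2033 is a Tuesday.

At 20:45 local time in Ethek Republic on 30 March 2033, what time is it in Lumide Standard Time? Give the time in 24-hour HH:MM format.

23:45

1 November 2032 is a Monday, so Fridays fall on 5, 12, 19, 26; the last is November 26.
1 March 2033 is a Tuesday, so the first Friday is March 4 and the fourth is March 25.
Daylight saving runs 26 November 2032 – 25 March 2033; 30 March 2033 is outside that window, so Ethek Republic is on standard time at UTC+02:00.
20:45 Ethek Republic − 2h = 18:45 UTC.
1 February 2033 is a Tuesday, so the first Friday is February 4 and the third is February 18.
1 November 2033 is a Tuesday, so the first Friday is November 4 and the fourth is November 25.
At the standard offset (UTC+04:00), 18:45 UTC + 4h = 22:45 Lumide Standard Time standard time.
The standard-time date in Lumide Standard Time, 30 March 2033, lies within the daylight-saving period (18 February – 25 November), so Lumide Standard Time is on daylight time, UTC+05:00.
18:45 UTC + 5h = 23:45 Lumide Standard Time.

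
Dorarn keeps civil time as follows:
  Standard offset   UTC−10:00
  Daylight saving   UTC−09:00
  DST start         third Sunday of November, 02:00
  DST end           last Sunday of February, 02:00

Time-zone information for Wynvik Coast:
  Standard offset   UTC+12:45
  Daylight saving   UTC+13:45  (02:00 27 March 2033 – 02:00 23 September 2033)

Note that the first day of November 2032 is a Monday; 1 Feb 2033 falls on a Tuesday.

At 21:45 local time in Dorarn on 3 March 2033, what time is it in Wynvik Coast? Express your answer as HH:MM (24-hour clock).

20:30

1 November 2032 is a Monday, so the first Sunday is November 7 and the third is November 21.
1 February 2033 is a Tuesday, so Sundays fall on 6, 13, 20, 27; the last is February 27.
Daylight saving runs 21 November 2032 – 27 February 2033; 3 March 2033 is outside that window, so Dorarn is on standard time at UTC−10:00.
21:45 Dorarn + 10h = 07:45 UTC (rolling into the next day, 4 March 2033).
At the standard offset (UTC+12:45), 07:45 UTC + 12h45m = 20:30 Wynvik Coast standard time.
The standard-time date in Wynvik Coast, 4 March 2033, is outside the daylight-saving period (27 March – 23 September), so Wynvik Coast is on standard time, UTC+12:45.
07:45 UTC + 12h45m = 20:30 Wynvik Coast.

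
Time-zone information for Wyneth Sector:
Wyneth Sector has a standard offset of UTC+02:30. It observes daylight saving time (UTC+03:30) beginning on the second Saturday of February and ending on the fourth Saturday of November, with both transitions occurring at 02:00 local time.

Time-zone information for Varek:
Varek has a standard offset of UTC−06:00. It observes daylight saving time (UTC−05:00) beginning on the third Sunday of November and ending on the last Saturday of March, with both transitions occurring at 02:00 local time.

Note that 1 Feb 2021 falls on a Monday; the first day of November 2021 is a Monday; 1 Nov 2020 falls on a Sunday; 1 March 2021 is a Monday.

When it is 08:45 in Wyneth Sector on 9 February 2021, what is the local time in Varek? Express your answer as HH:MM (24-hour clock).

1 February 2021 is a Monday, so the first Saturday is February 6 and the second is February 13.
1 November 2021 is a Monday, so the first Saturday is November 6 and the fourth is November 27.
9 February 2021 is outside the daylight-saving period (13 February – 27 November), so Wyneth Sector is on standard time, UTC+02:30.
08:45 Wyneth Sector − 2h30m = 06:15 UTC.
1 November 2020 is a Sunday, so the first Sunday is November 1 and the third is November 15.
1 March 2021 is a Monday, so Saturdays fall on 6, 13, 20, 27; the last is March 27.
At the standard offset (UTC−06:00), 06:15 UTC − 6h = 00:15 Varek standard time.
Daylight saving runs 15 November 2020 – 27 March 2021; the standard-time date in Varek, 9 February 2021, is inside that window, so Varek is at UTC−05:00.
06:15 UTC − 5h = 01:15 Varek.

01:15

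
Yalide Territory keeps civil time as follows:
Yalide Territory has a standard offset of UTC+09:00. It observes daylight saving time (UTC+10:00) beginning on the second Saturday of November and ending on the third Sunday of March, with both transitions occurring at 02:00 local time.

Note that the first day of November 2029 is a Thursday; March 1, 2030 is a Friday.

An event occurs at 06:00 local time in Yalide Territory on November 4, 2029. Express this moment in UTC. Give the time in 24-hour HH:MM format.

1 November 2029 is a Thursday, so the first Saturday is November 3 and the second is November 10.
1 March 2030 is a Friday, so the first Sunday is March 3 and the third is March 17.
November 4, 2029 is outside the daylight-saving period (10 November 2029 – 17 March 2030), so Yalide Territory is on standard time, UTC+09:00.
06:00 local − 9h = 21:00 UTC (rolling into the previous day, 3 November 2029).

21:00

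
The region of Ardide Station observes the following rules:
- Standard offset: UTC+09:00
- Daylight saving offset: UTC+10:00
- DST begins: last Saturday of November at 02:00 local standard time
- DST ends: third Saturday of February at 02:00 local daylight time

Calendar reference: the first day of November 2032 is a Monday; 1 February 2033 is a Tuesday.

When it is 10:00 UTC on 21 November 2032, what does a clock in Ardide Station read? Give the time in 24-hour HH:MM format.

19:00

1 November 2032 is a Monday, so Saturdays fall on 6, 13, 20, 27; the last is November 27.
1 February 2033 is a Tuesday, so the first Saturday is February 5 and the third is February 19.
At the standard offset (UTC+09:00), 10:00 UTC + 9h = 19:00 Ardide Station standard time.
The standard-time date in Ardide Station, 21 November 2032, does not fall between 27 November 2032 and 19 February 2033, so daylight saving is not in effect and Ardide Station is at UTC+09:00.
10:00 UTC + 9h = 19:00 local.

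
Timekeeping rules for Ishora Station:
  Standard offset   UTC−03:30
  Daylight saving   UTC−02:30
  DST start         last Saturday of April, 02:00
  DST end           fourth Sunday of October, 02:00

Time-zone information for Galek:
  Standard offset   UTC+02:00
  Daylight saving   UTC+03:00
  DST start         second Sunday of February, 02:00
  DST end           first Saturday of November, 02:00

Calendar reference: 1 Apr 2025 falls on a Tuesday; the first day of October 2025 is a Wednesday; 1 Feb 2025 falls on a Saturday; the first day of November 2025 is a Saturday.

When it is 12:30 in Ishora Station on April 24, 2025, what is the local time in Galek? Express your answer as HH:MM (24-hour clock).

19:00

1 April 2025 is a Tuesday, so Saturdays fall on 5, 12, 19, 26; the last is April 26.
1 October 2025 is a Wednesday, so the first Sunday is October 5 and the fourth is October 26.
April 24, 2025 does not fall between 26 April and 26 October, so daylight saving is not in effect and Ishora Station is at UTC−03:30.
12:30 Ishora Station + 3h30m = 16:00 UTC.
1 February 2025 is a Saturday, so the first Sunday is February 2 and the second is February 9.
1 November 2025 is a Saturday, so the first Saturday is November 1.
At the standard offset (UTC+02:00), 16:00 UTC + 2h = 18:00 Galek standard time.
The standard-time date in Galek, April 24, 2025, falls between 9 February and 1 November, so daylight saving is in effect and Galek is at UTC+03:00.
16:00 UTC + 3h = 19:00 Galek.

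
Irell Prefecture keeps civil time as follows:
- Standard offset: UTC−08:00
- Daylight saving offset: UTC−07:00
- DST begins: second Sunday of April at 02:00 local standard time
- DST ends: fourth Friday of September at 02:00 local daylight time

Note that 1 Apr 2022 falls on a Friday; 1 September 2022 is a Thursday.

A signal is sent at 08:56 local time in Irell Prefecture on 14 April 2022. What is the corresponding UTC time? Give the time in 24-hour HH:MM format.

1 April 2022 is a Friday, so the first Sunday is April 3 and the second is April 10.
1 September 2022 is a Thursday, so the first Friday is September 2 and the fourth is September 23.
14 April 2022 lies within the daylight-saving period (10 April – 23 September), so Irell Prefecture is on daylight time, UTC−07:00.
08:56 local + 7h = 15:56 UTC.

15:56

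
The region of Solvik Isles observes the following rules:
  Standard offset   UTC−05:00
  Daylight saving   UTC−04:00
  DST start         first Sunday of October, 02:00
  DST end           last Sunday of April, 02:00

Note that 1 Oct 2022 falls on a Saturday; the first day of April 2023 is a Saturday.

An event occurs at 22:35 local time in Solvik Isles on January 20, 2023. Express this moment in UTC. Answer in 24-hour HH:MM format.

02:35

1 October 2022 is a Saturday, so the first Sunday is October 2.
1 April 2023 is a Saturday, so Sundays fall on 2, 9, 16, 23, 30; the last is April 30.
January 20, 2023 lies within the daylight-saving period (2 October 2022 – 30 April 2023), so Solvik Isles is on daylight time, UTC−04:00.
22:35 local + 4h = 02:35 UTC (rolling into the next day, 21 January 2023).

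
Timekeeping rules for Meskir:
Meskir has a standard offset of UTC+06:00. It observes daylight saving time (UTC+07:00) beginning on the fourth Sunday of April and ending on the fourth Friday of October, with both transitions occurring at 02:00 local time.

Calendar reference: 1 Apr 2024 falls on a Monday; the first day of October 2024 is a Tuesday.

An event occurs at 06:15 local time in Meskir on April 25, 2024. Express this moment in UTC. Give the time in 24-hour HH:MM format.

00:15

1 April 2024 is a Monday, so the first Sunday is April 7 and the fourth is April 28.
1 October 2024 is a Tuesday, so the first Friday is October 4 and the fourth is October 25.
April 25, 2024 is outside the daylight-saving period (28 April – 25 October), so Meskir is on standard time, UTC+06:00.
06:15 local − 6h = 00:15 UTC.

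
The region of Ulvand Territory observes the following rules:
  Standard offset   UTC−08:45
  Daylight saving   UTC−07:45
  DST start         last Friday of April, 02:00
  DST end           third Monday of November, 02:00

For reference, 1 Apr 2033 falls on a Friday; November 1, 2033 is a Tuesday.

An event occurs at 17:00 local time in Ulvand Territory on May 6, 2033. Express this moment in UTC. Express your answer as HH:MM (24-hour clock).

00:45

1 April 2033 is a Friday, so Fridays fall on 1, 8, 15, 22, 29; the last is April 29.
1 November 2033 is a Tuesday, so the first Monday is November 7 and the third is November 21.
May 6, 2033 falls between 29 April and 21 November, so daylight saving is in effect and Ulvand Territory is at UTC−07:45.
17:00 local + 7h45m = 00:45 UTC (rolling into the next day, 7 May 2033).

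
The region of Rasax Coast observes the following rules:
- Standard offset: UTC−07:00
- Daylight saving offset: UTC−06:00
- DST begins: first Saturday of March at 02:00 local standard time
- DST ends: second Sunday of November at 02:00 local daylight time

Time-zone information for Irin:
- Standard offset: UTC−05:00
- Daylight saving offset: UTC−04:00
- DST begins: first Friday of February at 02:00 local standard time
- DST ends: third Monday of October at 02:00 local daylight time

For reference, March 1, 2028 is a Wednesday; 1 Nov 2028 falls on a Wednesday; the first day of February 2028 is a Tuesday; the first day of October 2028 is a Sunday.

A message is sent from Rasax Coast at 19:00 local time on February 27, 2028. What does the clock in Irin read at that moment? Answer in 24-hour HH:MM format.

1 March 2028 is a Wednesday, so the first Saturday is March 4.
1 November 2028 is a Wednesday, so the first Sunday is November 5 and the second is November 12.
February 27, 2028 is outside the daylight-saving period (4 March – 12 November), so Rasax Coast is on standard time, UTC−07:00.
19:00 Rasax Coast + 7h = 02:00 UTC (rolling into the next day, 28 February 2028).
1 February 2028 is a Tuesday, so the first Friday is February 4.
1 October 2028 is a Sunday, so the first Monday is October 2 and the third is October 16.
At the standard offset (UTC−05:00), 02:00 UTC − 5h = 21:00 Irin standard time (rolling into the previous day, 27 February 2028).
The standard-time date in Irin, February 27, 2028, falls between 4 February and 16 October, so daylight saving is in effect and Irin is at UTC−04:00.
02:00 UTC − 4h = 22:00 Irin (rolling into the previous day, 27 February 2028).

22:00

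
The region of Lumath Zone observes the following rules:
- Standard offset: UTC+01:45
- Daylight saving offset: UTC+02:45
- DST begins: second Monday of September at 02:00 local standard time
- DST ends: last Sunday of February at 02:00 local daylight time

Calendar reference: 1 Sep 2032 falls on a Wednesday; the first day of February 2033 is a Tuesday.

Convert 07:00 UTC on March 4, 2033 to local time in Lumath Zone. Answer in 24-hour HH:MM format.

08:45

1 September 2032 is a Wednesday, so the first Monday is September 6 and the second is September 13.
1 February 2033 is a Tuesday, so Sundays fall on 6, 13, 20, 27; the last is February 27.
At the standard offset (UTC+01:45), 07:00 UTC + 1h45m = 08:45 Lumath Zone standard time.
The standard-time date in Lumath Zone, March 4, 2033, is outside the daylight-saving period (13 September 2032 – 27 February 2033), so Lumath Zone is on standard time, UTC+01:45.
07:00 UTC + 1h45m = 08:45 local.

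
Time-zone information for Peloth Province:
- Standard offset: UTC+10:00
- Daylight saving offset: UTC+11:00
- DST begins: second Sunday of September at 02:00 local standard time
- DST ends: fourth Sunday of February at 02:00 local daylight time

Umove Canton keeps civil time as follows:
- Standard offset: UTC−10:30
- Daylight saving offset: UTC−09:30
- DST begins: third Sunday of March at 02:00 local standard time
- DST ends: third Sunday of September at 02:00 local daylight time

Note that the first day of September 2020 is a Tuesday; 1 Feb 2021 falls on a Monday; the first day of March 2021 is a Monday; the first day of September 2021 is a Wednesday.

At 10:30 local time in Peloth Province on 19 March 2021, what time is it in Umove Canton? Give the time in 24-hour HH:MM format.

14:00

1 September 2020 is a Tuesday, so the first Sunday is September 6 and the second is September 13.
1 February 2021 is a Monday, so the first Sunday is February 7 and the fourth is February 28.
19 March 2021 is outside the daylight-saving period (13 September 2020 – 28 February 2021), so Peloth Province is on standard time, UTC+10:00.
10:30 Peloth Province − 10h = 00:30 UTC.
1 March 2021 is a Monday, so the first Sunday is March 7 and the third is March 21.
1 September 2021 is a Wednesday, so the first Sunday is September 5 and the third is September 19.
At the standard offset (UTC−10:30), 00:30 UTC − 10h30m = 14:00 Umove Canton standard time (rolling into the previous day, 18 March 2021).
Daylight saving runs 21 March – 19 September; the standard-time date in Umove Canton, 18 March 2021, is outside that window, so Umove Canton is on standard time at UTC−10:30.
00:30 UTC − 10h30m = 14:00 Umove Canton (rolling into the previous day, 18 March 2021).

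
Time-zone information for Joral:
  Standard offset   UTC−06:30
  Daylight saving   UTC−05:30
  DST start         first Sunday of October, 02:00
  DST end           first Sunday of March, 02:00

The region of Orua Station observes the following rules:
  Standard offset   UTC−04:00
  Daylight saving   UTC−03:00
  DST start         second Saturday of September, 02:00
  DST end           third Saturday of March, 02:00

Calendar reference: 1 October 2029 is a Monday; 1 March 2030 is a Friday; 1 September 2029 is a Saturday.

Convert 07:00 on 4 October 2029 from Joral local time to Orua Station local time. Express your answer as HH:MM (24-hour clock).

10:30

1 October 2029 is a Monday, so the first Sunday is October 7.
1 March 2030 is a Friday, so the first Sunday is March 3.
Daylight saving runs 7 October 2029 – 3 March 2030; 4 October 2029 is outside that window, so Joral is on standard time at UTC−06:30.
07:00 Joral + 6h30m = 13:30 UTC.
1 September 2029 is a Saturday, so the first Saturday is September 1 and the second is September 8.
1 March 2030 is a Friday, so the first Saturday is March 2 and the third is March 16.
At the standard offset (UTC−04:00), 13:30 UTC − 4h = 09:30 Orua Station standard time.
The standard-time date in Orua Station, 4 October 2029, falls between 8 September 2029 and 16 March 2030, so daylight saving is in effect and Orua Station is at UTC−03:00.
13:30 UTC − 3h = 10:30 Orua Station.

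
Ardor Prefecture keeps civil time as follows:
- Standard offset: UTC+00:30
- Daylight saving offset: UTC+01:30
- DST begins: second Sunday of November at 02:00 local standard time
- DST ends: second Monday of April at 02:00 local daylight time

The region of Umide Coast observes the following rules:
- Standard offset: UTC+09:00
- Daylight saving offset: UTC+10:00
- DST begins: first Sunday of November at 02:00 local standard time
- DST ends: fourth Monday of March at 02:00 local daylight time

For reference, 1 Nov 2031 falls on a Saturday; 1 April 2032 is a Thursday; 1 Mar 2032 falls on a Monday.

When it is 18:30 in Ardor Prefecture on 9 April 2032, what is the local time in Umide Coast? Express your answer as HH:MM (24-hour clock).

1 November 2031 is a Saturday, so the first Sunday is November 2 and the second is November 9.
1 April 2032 is a Thursday, so the first Monday is April 5 and the second is April 12.
9 April 2032 falls between 9 November 2031 and 12 April 2032, so daylight saving is in effect and Ardor Prefecture is at UTC+01:30.
18:30 Ardor Prefecture − 1h30m = 17:00 UTC.
1 November 2031 is a Saturday, so the first Sunday is November 2.
1 March 2032 is a Monday, so the first Monday is March 1 and the fourth is March 22.
At the standard offset (UTC+09:00), 17:00 UTC + 9h = 02:00 Umide Coast standard time (rolling into the next day, 10 April 2032).
The standard-time date in Umide Coast, 10 April 2032, is outside the daylight-saving period (2 November 2031 – 22 March 2032), so Umide Coast is on standard time, UTC+09:00.
17:00 UTC + 9h = 02:00 Umide Coast (rolling into the next day, 10 April 2032).

02:00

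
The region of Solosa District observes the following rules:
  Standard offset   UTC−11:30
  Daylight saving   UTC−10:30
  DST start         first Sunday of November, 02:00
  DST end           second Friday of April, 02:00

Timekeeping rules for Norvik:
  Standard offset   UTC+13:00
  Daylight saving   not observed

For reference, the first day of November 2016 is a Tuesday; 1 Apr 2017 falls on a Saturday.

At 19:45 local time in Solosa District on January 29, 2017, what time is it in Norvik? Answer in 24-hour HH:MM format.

1 November 2016 is a Tuesday, so the first Sunday is November 6.
1 April 2017 is a Saturday, so the first Friday is April 7 and the second is April 14.
January 29, 2017 lies within the daylight-saving period (6 November 2016 – 14 April 2017), so Solosa District is on daylight time, UTC−10:30.
19:45 Solosa District + 10h30m = 06:15 UTC (rolling into the next day, 30 January 2017).
Norvik has no daylight saving, so its offset is UTC+13:00 year-round.
06:15 UTC + 13h = 19:15 Norvik.

19:15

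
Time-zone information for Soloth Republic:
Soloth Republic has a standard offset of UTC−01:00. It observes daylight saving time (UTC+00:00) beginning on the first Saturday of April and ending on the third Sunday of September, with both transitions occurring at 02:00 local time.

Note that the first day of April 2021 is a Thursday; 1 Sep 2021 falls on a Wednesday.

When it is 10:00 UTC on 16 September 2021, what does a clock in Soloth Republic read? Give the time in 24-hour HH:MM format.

10:00

1 April 2021 is a Thursday, so the first Saturday is April 3.
1 September 2021 is a Wednesday, so the first Sunday is September 5 and the third is September 19.
At the standard offset (UTC−01:00), 10:00 UTC − 1h = 09:00 Soloth Republic standard time.
Daylight saving runs 3 April – 19 September; the standard-time date in Soloth Republic, 16 September 2021, is inside that window, so Soloth Republic is at UTC+00:00.
10:00 UTC + 0h = 10:00 local.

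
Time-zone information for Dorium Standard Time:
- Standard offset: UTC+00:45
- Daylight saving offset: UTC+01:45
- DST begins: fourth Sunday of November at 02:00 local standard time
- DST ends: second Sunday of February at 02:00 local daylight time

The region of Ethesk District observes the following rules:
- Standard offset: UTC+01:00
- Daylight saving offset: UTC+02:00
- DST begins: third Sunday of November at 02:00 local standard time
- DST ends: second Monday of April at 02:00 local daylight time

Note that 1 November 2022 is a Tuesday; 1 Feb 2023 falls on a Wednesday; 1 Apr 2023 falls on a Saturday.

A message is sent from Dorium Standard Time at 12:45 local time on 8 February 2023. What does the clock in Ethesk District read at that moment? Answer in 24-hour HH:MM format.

1 November 2022 is a Tuesday, so the first Sunday is November 6 and the fourth is November 27.
1 February 2023 is a Wednesday, so the first Sunday is February 5 and the second is February 12.
Daylight saving runs 27 November 2022 – 12 February 2023; 8 February 2023 is inside that window, so Dorium Standard Time is at UTC+01:45.
12:45 Dorium Standard Time − 1h45m = 11:00 UTC.
1 November 2022 is a Tuesday, so the first Sunday is November 6 and the third is November 20.
1 April 2023 is a Saturday, so the first Monday is April 3 and the second is April 10.
At the standard offset (UTC+01:00), 11:00 UTC + 1h = 12:00 Ethesk District standard time.
The standard-time date in Ethesk District, 8 February 2023, falls between 20 November 2022 and 10 April 2023, so daylight saving is in effect and Ethesk District is at UTC+02:00.
11:00 UTC + 2h = 13:00 Ethesk District.

13:00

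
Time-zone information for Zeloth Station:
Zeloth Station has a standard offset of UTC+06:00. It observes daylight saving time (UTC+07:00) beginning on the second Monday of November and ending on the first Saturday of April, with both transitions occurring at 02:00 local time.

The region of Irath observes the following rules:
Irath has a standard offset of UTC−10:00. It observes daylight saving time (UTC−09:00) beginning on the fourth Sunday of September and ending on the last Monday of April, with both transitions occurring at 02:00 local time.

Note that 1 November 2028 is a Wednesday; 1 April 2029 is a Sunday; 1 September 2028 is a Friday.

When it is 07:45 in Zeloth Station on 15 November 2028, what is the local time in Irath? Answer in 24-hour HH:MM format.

1 November 2028 is a Wednesday, so the first Monday is November 6 and the second is November 13.
1 April 2029 is a Sunday, so the first Saturday is April 7.
Daylight saving runs 13 November 2028 – 7 April 2029; 15 November 2028 is inside that window, so Zeloth Station is at UTC+07:00.
07:45 Zeloth Station − 7h = 00:45 UTC.
1 September 2028 is a Friday, so the first Sunday is September 3 and the fourth is September 24.
1 April 2029 is a Sunday, so Mondays fall on 2, 9, 16, 23, 30; the last is April 30.
At the standard offset (UTC−10:00), 00:45 UTC − 10h = 14:45 Irath standard time (rolling into the previous day, 14 November 2028).
The standard-time date in Irath, 14 November 2028, lies within the daylight-saving period (24 September 2028 – 30 April 2029), so Irath is on daylight time, UTC−09:00.
00:45 UTC − 9h = 15:45 Irath (rolling into the previous day, 14 November 2028).

15:45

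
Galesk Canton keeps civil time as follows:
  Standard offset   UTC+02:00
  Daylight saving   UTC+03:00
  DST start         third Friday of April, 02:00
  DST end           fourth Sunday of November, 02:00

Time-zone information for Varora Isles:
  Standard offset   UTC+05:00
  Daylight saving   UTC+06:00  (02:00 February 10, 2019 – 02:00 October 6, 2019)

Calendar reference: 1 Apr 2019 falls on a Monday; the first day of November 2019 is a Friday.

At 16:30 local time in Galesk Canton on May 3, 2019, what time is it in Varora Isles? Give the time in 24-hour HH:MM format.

19:30

1 April 2019 is a Monday, so the first Friday is April 5 and the third is April 19.
1 November 2019 is a Friday, so the first Sunday is November 3 and the fourth is November 24.
Daylight saving runs 19 April – 24 November; May 3, 2019 is inside that window, so Galesk Canton is at UTC+03:00.
16:30 Galesk Canton − 3h = 13:30 UTC.
At the standard offset (UTC+05:00), 13:30 UTC + 5h = 18:30 Varora Isles standard time.
Daylight saving runs 10 February – 6 October; the standard-time date in Varora Isles, May 3, 2019, is inside that window, so Varora Isles is at UTC+06:00.
13:30 UTC + 6h = 19:30 Varora Isles.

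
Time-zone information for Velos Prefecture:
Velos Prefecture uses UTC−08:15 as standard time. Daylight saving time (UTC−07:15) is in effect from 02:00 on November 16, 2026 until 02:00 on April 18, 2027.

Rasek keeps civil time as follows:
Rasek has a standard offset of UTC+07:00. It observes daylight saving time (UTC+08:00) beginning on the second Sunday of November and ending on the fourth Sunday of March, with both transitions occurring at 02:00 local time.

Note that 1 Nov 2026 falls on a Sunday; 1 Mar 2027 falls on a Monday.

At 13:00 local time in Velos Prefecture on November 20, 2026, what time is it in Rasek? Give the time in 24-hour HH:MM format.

04:15

November 20, 2026 lies within the daylight-saving period (16 November 2026 – 18 April 2027), so Velos Prefecture is on daylight time, UTC−07:15.
13:00 Velos Prefecture + 7h15m = 20:15 UTC.
1 November 2026 is a Sunday, so the first Sunday is November 1 and the second is November 8.
1 March 2027 is a Monday, so the first Sunday is March 7 and the fourth is March 28.
At the standard offset (UTC+07:00), 20:15 UTC + 7h = 03:15 Rasek standard time (rolling into the next day, 21 November 2026).
The standard-time date in Rasek, November 21, 2026, falls between 8 November 2026 and 28 March 2027, so daylight saving is in effect and Rasek is at UTC+08:00.
20:15 UTC + 8h = 04:15 Rasek (rolling into the next day, 21 November 2026).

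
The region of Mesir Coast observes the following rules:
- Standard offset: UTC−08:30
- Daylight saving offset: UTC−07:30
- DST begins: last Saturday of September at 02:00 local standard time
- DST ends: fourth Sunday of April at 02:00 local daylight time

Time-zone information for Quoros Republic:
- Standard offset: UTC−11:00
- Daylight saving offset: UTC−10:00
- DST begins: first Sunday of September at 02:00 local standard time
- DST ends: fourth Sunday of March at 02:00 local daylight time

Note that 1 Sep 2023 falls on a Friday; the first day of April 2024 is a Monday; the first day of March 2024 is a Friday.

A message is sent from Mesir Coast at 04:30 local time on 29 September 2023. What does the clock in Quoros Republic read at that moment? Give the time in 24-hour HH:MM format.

03:00

1 September 2023 is a Friday, so Saturdays fall on 2, 9, 16, 23, 30; the last is September 30.
1 April 2024 is a Monday, so the first Sunday is April 7 and the fourth is April 28.
29 September 2023 does not fall between 30 September 2023 and 28 April 2024, so daylight saving is not in effect and Mesir Coast is at UTC−08:30.
04:30 Mesir Coast + 8h30m = 13:00 UTC.
1 September 2023 is a Friday, so the first Sunday is September 3.
1 March 2024 is a Friday, so the first Sunday is March 3 and the fourth is March 24.
At the standard offset (UTC−11:00), 13:00 UTC − 11h = 02:00 Quoros Republic standard time.
The standard-time date in Quoros Republic, 29 September 2023, lies within the daylight-saving period (3 September 2023 – 24 March 2024), so Quoros Republic is on daylight time, UTC−10:00.
13:00 UTC − 10h = 03:00 Quoros Republic.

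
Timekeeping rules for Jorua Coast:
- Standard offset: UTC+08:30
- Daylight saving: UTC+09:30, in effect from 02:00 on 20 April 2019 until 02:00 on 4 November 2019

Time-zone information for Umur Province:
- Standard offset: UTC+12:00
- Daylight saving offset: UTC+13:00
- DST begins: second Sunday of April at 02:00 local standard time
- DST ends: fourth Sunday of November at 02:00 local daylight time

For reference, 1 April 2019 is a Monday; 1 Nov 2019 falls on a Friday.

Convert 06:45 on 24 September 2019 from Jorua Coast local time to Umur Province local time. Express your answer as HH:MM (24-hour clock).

10:15

Daylight saving runs 20 April – 4 November; 24 September 2019 is inside that window, so Jorua Coast is at UTC+09:30.
06:45 Jorua Coast − 9h30m = 21:15 UTC (rolling into the previous day, 23 September 2019).
1 April 2019 is a Monday, so the first Sunday is April 7 and the second is April 14.
1 November 2019 is a Friday, so the first Sunday is November 3 and the fourth is November 24.
At the standard offset (UTC+12:00), 21:15 UTC + 12h = 09:15 Umur Province standard time (rolling into the next day, 24 September 2019).
Daylight saving runs 14 April – 24 November; the standard-time date in Umur Province, 24 September 2019, is inside that window, so Umur Province is at UTC+13:00.
21:15 UTC + 13h = 10:15 Umur Province (rolling into the next day, 24 September 2019).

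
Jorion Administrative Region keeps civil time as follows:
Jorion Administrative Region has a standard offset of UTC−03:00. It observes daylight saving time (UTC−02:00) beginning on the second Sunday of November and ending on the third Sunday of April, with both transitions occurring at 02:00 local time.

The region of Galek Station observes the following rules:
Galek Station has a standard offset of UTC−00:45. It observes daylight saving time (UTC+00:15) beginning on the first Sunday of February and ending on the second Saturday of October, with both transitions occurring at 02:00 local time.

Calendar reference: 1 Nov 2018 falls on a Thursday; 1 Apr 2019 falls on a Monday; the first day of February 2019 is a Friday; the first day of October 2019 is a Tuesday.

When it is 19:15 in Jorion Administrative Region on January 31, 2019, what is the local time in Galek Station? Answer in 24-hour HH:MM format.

1 November 2018 is a Thursday, so the first Sunday is November 4 and the second is November 11.
1 April 2019 is a Monday, so the first Sunday is April 7 and the third is April 21.
January 31, 2019 falls between 11 November 2018 and 21 April 2019, so daylight saving is in effect and Jorion Administrative Region is at UTC−02:00.
19:15 Jorion Administrative Region + 2h = 21:15 UTC.
1 February 2019 is a Friday, so the first Sunday is February 3.
1 October 2019 is a Tuesday, so the first Saturday is October 5 and the second is October 12.
At the standard offset (UTC−00:45), 21:15 UTC − 0h45m = 20:30 Galek Station standard time.
The standard-time date in Galek Station, January 31, 2019, is outside the daylight-saving period (3 February – 12 October), so Galek Station is on standard time, UTC−00:45.
21:15 UTC − 0h45m = 20:30 Galek Station.

20:30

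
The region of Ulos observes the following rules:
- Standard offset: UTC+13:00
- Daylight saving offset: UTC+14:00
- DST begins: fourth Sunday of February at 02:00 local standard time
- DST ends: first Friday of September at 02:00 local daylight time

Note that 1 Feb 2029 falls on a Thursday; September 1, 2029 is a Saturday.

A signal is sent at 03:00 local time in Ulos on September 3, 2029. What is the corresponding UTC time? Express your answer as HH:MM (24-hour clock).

13:00

1 February 2029 is a Thursday, so the first Sunday is February 4 and the fourth is February 25.
1 September 2029 is a Saturday, so the first Friday is September 7.
September 3, 2029 falls between 25 February and 7 September, so daylight saving is in effect and Ulos is at UTC+14:00.
03:00 local − 14h = 13:00 UTC (rolling into the previous day, 2 September 2029).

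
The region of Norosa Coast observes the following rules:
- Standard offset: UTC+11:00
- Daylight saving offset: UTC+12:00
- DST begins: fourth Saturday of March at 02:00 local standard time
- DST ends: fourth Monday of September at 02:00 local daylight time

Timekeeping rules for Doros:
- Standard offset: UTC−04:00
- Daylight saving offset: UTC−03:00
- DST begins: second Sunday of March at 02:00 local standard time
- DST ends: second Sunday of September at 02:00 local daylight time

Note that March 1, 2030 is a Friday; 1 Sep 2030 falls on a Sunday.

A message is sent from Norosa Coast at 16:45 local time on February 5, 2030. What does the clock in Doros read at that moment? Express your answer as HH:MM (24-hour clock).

01:45

1 March 2030 is a Friday, so the first Saturday is March 2 and the fourth is March 23.
1 September 2030 is a Sunday, so the first Monday is September 2 and the fourth is September 23.
February 5, 2030 is outside the daylight-saving period (23 March – 23 September), so Norosa Coast is on standard time, UTC+11:00.
16:45 Norosa Coast − 11h = 05:45 UTC.
1 March 2030 is a Friday, so the first Sunday is March 3 and the second is March 10.
1 September 2030 is a Sunday, so the first Sunday is September 1 and the second is September 8.
At the standard offset (UTC−04:00), 05:45 UTC − 4h = 01:45 Doros standard time.
The standard-time date in Doros, February 5, 2030, is outside the daylight-saving period (10 March – 8 September), so Doros is on standard time, UTC−04:00.
05:45 UTC − 4h = 01:45 Doros.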